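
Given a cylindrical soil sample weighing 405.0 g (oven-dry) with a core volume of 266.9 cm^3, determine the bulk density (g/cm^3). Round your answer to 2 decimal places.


Step 1: Identify the formula: BD = dry mass / volume
Step 2: Substitute values: BD = 405.0 / 266.9
Step 3: BD = 1.52 g/cm^3

1.52


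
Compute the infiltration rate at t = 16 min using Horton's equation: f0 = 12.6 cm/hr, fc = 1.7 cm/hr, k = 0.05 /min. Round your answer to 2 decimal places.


Step 1: f = fc + (f0 - fc) * exp(-k * t)
Step 2: exp(-0.05 * 16) = 0.449329
Step 3: f = 1.7 + (12.6 - 1.7) * 0.449329
Step 4: f = 1.7 + 10.9 * 0.449329
Step 5: f = 6.6 cm/hr

6.6


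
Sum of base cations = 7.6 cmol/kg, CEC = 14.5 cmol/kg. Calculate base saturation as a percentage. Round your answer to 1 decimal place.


Step 1: BS = 100 * (sum of bases) / CEC
Step 2: BS = 100 * 7.6 / 14.5
Step 3: BS = 52.4%

52.4


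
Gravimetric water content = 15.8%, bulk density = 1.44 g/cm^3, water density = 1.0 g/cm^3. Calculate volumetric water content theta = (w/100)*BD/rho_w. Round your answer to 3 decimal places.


Step 1: theta = (w / 100) * BD / rho_w
Step 2: theta = (15.8 / 100) * 1.44 / 1.0
Step 3: theta = 0.158 * 1.44
Step 4: theta = 0.228

0.228


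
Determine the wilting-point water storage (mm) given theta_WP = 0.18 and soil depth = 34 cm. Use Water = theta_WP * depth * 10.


Step 1: Water (mm) = theta_WP * depth * 10
Step 2: Water = 0.18 * 34 * 10
Step 3: Water = 61.2 mm

61.2


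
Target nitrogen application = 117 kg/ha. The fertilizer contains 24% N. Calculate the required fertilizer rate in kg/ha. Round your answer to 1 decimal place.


Step 1: Fertilizer rate = target N / (N content / 100)
Step 2: Rate = 117 / (24 / 100)
Step 3: Rate = 117 / 0.24
Step 4: Rate = 487.5 kg/ha

487.5


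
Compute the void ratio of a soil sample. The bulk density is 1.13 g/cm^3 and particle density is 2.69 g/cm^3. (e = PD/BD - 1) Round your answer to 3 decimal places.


Step 1: e = PD / BD - 1
Step 2: e = 2.69 / 1.13 - 1
Step 3: e = 2.38053 - 1
Step 4: e = 1.381

1.381


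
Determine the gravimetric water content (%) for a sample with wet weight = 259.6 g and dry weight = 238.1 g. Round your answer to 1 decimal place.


Step 1: Water mass = wet - dry = 259.6 - 238.1 = 21.5 g
Step 2: w = 100 * water mass / dry mass
Step 3: w = 100 * 21.5 / 238.1 = 9.0%

9.0


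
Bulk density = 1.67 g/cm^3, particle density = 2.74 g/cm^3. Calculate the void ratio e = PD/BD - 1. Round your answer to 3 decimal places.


Step 1: e = PD / BD - 1
Step 2: e = 2.74 / 1.67 - 1
Step 3: e = 1.64072 - 1
Step 4: e = 0.641

0.641


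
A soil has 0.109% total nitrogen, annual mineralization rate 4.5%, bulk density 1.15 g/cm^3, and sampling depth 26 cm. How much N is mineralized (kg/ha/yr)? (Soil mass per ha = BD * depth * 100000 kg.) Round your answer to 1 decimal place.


Step 1: Soil mass per ha = BD * depth * 100000 = 1.15 * 26 * 100000 = 2990000 kg
Step 2: Total N pool = soil mass * N%/100 = 2990000 * 0.109/100 = 3259.1 kg/ha
Step 3: N mineralized = N pool * rate%/100 = 3259.1 * 4.5/100 = 146.7 kg/ha/yr

146.7


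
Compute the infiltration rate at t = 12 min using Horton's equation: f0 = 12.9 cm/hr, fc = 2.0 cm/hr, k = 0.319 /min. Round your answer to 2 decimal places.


Step 1: f = fc + (f0 - fc) * exp(-k * t)
Step 2: exp(-0.319 * 12) = 0.021753
Step 3: f = 2.0 + (12.9 - 2.0) * 0.021753
Step 4: f = 2.0 + 10.9 * 0.021753
Step 5: f = 2.24 cm/hr

2.24


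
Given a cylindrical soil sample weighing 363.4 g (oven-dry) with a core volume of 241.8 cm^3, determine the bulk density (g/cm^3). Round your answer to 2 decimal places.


Step 1: Identify the formula: BD = dry mass / volume
Step 2: Substitute values: BD = 363.4 / 241.8
Step 3: BD = 1.5 g/cm^3

1.5


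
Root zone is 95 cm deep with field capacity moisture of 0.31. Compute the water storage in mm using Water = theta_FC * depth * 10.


Step 1: Water (mm) = theta_FC * depth (cm) * 10
Step 2: Water = 0.31 * 95 * 10
Step 3: Water = 294.5 mm

294.5


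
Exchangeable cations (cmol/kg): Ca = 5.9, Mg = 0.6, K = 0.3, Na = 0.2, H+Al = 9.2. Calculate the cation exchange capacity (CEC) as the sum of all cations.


Step 1: CEC = Ca + Mg + K + Na + (H+Al)
Step 2: CEC = 5.9 + 0.6 + 0.3 + 0.2 + 9.2
Step 3: CEC = 16.2 cmol/kg

16.2


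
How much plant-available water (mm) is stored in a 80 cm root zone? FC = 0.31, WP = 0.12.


Step 1: Available water = (FC - WP) * depth * 10
Step 2: AW = (0.31 - 0.12) * 80 * 10
Step 3: AW = 0.19 * 80 * 10
Step 4: AW = 152.0 mm

152.0


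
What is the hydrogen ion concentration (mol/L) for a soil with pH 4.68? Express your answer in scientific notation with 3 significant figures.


Step 1: [H+] = 10^(-pH)
Step 2: [H+] = 10^(-4.68)
Step 3: [H+] = 2.09e-05 mol/L

2.09e-05


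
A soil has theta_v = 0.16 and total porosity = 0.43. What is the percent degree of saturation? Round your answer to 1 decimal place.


Step 1: S = 100 * theta_v / n
Step 2: S = 100 * 0.16 / 0.43
Step 3: S = 37.2%

37.2


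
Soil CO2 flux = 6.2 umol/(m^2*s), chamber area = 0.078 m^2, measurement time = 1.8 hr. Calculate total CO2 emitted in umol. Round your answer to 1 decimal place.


Step 1: Convert time to seconds: 1.8 hr * 3600 = 6480.0 s
Step 2: Total = flux * area * time_s
Step 3: Total = 6.2 * 0.078 * 6480.0
Step 4: Total = 3133.7 umol

3133.7


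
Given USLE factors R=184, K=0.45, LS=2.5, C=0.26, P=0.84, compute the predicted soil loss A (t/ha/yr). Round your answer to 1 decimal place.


Step 1: A = R * K * LS * C * P
Step 2: R * K = 184 * 0.45 = 82.8
Step 3: (R*K) * LS = 82.8 * 2.5 = 207.0
Step 4: * C * P = 207.0 * 0.26 * 0.84 = 45.2
Step 5: A = 45.2 t/(ha*yr)

45.2


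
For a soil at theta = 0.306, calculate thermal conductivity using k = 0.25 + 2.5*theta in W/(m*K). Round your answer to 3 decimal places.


Step 1: k = 0.25 + 2.5 * theta
Step 2: k = 0.25 + 2.5 * 0.306
Step 3: k = 0.25 + 0.765
Step 4: k = 1.015 W/(m*K)

1.015


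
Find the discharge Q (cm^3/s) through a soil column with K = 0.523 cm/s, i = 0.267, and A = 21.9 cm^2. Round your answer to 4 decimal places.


Step 1: Apply Darcy's law: Q = K * i * A
Step 2: Q = 0.523 * 0.267 * 21.9
Step 3: Q = 3.0581 cm^3/s

3.0581


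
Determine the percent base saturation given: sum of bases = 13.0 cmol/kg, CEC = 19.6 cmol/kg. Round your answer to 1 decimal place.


Step 1: BS = 100 * (sum of bases) / CEC
Step 2: BS = 100 * 13.0 / 19.6
Step 3: BS = 66.3%

66.3


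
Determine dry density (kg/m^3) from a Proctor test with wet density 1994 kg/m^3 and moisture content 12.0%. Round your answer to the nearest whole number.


Step 1: Dry density = wet density / (1 + w/100)
Step 2: Dry density = 1994 / (1 + 12.0/100)
Step 3: Dry density = 1994 / 1.12
Step 4: Dry density = 1780 kg/m^3

1780


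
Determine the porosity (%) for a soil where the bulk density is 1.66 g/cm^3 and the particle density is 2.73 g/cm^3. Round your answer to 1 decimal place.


Step 1: Formula: n = 100 * (1 - BD / PD)
Step 2: n = 100 * (1 - 1.66 / 2.73)
Step 3: n = 100 * (1 - 0.60806)
Step 4: n = 39.2%

39.2


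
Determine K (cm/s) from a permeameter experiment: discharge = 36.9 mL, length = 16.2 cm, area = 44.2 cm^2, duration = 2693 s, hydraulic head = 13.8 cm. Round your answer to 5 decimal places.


Step 1: K = Q * L / (A * t * h)
Step 2: Numerator = 36.9 * 16.2 = 597.78
Step 3: Denominator = 44.2 * 2693 * 13.8 = 1642622.28
Step 4: K = 597.78 / 1642622.28 = 0.00036 cm/s

0.00036


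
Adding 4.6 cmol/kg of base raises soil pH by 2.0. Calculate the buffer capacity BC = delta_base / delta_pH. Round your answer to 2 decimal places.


Step 1: BC = change in base / change in pH
Step 2: BC = 4.6 / 2.0
Step 3: BC = 2.3 cmol/(kg*pH unit)

2.3


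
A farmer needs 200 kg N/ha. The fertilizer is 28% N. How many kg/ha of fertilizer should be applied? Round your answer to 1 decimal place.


Step 1: Fertilizer rate = target N / (N content / 100)
Step 2: Rate = 200 / (28 / 100)
Step 3: Rate = 200 / 0.28
Step 4: Rate = 714.3 kg/ha

714.3


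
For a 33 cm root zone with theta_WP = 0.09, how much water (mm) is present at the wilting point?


Step 1: Water (mm) = theta_WP * depth * 10
Step 2: Water = 0.09 * 33 * 10
Step 3: Water = 29.7 mm

29.7


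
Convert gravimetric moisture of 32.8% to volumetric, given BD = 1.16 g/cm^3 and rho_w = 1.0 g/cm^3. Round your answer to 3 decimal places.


Step 1: theta = (w / 100) * BD / rho_w
Step 2: theta = (32.8 / 100) * 1.16 / 1.0
Step 3: theta = 0.328 * 1.16
Step 4: theta = 0.38

0.38


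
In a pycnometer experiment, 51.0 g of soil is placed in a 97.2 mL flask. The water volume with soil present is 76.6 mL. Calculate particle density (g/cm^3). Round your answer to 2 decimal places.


Step 1: Volume of solids = flask volume - water volume with soil
Step 2: V_solids = 97.2 - 76.6 = 20.6 mL
Step 3: Particle density = mass / V_solids = 51.0 / 20.6 = 2.48 g/cm^3

2.48


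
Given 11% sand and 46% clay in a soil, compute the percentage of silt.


Step 1: sand + silt + clay = 100%
Step 2: silt = 100 - sand - clay
Step 3: silt = 100 - 11 - 46
Step 4: silt = 43%

43


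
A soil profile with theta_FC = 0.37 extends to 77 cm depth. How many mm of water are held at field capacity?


Step 1: Water (mm) = theta_FC * depth (cm) * 10
Step 2: Water = 0.37 * 77 * 10
Step 3: Water = 284.9 mm

284.9


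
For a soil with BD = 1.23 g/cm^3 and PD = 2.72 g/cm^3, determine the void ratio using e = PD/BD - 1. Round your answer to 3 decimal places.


Step 1: e = PD / BD - 1
Step 2: e = 2.72 / 1.23 - 1
Step 3: e = 2.21138 - 1
Step 4: e = 1.211

1.211


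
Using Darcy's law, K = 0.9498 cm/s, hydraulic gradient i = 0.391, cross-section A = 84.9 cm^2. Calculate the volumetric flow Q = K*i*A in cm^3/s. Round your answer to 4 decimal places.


Step 1: Apply Darcy's law: Q = K * i * A
Step 2: Q = 0.9498 * 0.391 * 84.9
Step 3: Q = 31.5295 cm^3/s

31.5295


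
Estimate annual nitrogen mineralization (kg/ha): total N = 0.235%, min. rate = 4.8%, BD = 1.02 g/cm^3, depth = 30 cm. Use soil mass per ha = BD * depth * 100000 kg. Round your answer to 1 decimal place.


Step 1: Soil mass per ha = BD * depth * 100000 = 1.02 * 30 * 100000 = 3060000 kg
Step 2: Total N pool = soil mass * N%/100 = 3060000 * 0.235/100 = 7191.0 kg/ha
Step 3: N mineralized = N pool * rate%/100 = 7191.0 * 4.8/100 = 345.2 kg/ha/yr

345.2


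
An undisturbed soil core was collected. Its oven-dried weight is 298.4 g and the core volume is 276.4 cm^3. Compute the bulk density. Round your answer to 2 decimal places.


Step 1: Identify the formula: BD = dry mass / volume
Step 2: Substitute values: BD = 298.4 / 276.4
Step 3: BD = 1.08 g/cm^3

1.08


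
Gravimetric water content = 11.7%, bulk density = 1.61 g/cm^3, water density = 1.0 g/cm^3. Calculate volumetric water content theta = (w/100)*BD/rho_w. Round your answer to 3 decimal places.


Step 1: theta = (w / 100) * BD / rho_w
Step 2: theta = (11.7 / 100) * 1.61 / 1.0
Step 3: theta = 0.117 * 1.61
Step 4: theta = 0.188

0.188


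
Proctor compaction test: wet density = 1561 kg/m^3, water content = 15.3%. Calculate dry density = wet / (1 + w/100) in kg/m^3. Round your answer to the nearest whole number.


Step 1: Dry density = wet density / (1 + w/100)
Step 2: Dry density = 1561 / (1 + 15.3/100)
Step 3: Dry density = 1561 / 1.153
Step 4: Dry density = 1354 kg/m^3

1354


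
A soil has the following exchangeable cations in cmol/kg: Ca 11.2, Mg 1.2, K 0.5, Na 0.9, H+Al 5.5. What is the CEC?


Step 1: CEC = Ca + Mg + K + Na + (H+Al)
Step 2: CEC = 11.2 + 1.2 + 0.5 + 0.9 + 5.5
Step 3: CEC = 19.3 cmol/kg

19.3


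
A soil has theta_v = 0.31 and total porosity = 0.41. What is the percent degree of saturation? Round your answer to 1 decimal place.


Step 1: S = 100 * theta_v / n
Step 2: S = 100 * 0.31 / 0.41
Step 3: S = 75.6%

75.6


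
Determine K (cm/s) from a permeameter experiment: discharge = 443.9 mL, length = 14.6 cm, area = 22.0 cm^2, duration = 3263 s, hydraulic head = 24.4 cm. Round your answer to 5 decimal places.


Step 1: K = Q * L / (A * t * h)
Step 2: Numerator = 443.9 * 14.6 = 6480.94
Step 3: Denominator = 22.0 * 3263 * 24.4 = 1751578.4
Step 4: K = 6480.94 / 1751578.4 = 0.0037 cm/s

0.0037


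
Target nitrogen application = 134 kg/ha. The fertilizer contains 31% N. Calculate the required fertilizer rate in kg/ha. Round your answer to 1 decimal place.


Step 1: Fertilizer rate = target N / (N content / 100)
Step 2: Rate = 134 / (31 / 100)
Step 3: Rate = 134 / 0.31
Step 4: Rate = 432.3 kg/ha

432.3


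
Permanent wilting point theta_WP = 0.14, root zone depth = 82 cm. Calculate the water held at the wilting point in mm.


Step 1: Water (mm) = theta_WP * depth * 10
Step 2: Water = 0.14 * 82 * 10
Step 3: Water = 114.8 mm

114.8


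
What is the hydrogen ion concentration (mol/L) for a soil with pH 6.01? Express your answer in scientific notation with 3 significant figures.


Step 1: [H+] = 10^(-pH)
Step 2: [H+] = 10^(-6.01)
Step 3: [H+] = 9.77e-07 mol/L

9.77e-07


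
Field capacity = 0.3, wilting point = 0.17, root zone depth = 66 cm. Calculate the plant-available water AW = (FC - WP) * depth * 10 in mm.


Step 1: Available water = (FC - WP) * depth * 10
Step 2: AW = (0.3 - 0.17) * 66 * 10
Step 3: AW = 0.13 * 66 * 10
Step 4: AW = 85.8 mm

85.8


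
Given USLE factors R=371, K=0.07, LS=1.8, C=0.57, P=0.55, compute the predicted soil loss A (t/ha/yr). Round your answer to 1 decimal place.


Step 1: A = R * K * LS * C * P
Step 2: R * K = 371 * 0.07 = 25.97
Step 3: (R*K) * LS = 25.97 * 1.8 = 46.746
Step 4: * C * P = 46.746 * 0.57 * 0.55 = 14.7
Step 5: A = 14.7 t/(ha*yr)

14.7


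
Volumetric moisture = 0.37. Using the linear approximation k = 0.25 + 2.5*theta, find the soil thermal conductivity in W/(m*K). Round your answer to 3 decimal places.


Step 1: k = 0.25 + 2.5 * theta
Step 2: k = 0.25 + 2.5 * 0.37
Step 3: k = 0.25 + 0.925
Step 4: k = 1.175 W/(m*K)

1.175


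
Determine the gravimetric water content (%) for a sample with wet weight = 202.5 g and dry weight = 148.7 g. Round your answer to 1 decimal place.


Step 1: Water mass = wet - dry = 202.5 - 148.7 = 53.8 g
Step 2: w = 100 * water mass / dry mass
Step 3: w = 100 * 53.8 / 148.7 = 36.2%

36.2


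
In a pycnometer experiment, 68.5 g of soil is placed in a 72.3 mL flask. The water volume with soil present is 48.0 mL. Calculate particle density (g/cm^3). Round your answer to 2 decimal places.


Step 1: Volume of solids = flask volume - water volume with soil
Step 2: V_solids = 72.3 - 48.0 = 24.3 mL
Step 3: Particle density = mass / V_solids = 68.5 / 24.3 = 2.82 g/cm^3

2.82


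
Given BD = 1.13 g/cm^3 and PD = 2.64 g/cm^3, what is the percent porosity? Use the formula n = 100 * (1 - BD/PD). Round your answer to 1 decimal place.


Step 1: Formula: n = 100 * (1 - BD / PD)
Step 2: n = 100 * (1 - 1.13 / 2.64)
Step 3: n = 100 * (1 - 0.42803)
Step 4: n = 57.2%

57.2


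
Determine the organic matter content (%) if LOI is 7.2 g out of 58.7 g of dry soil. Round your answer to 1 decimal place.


Step 1: OM% = 100 * LOI / sample mass
Step 2: OM = 100 * 7.2 / 58.7
Step 3: OM = 12.3%

12.3


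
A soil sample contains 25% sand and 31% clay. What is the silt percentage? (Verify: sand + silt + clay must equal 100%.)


Step 1: sand + silt + clay = 100%
Step 2: silt = 100 - sand - clay
Step 3: silt = 100 - 25 - 31
Step 4: silt = 44%

44


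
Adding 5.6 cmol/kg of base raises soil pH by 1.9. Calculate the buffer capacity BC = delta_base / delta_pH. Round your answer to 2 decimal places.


Step 1: BC = change in base / change in pH
Step 2: BC = 5.6 / 1.9
Step 3: BC = 2.95 cmol/(kg*pH unit)

2.95


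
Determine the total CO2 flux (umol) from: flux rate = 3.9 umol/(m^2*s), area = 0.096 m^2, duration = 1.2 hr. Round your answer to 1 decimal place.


Step 1: Convert time to seconds: 1.2 hr * 3600 = 4320.0 s
Step 2: Total = flux * area * time_s
Step 3: Total = 3.9 * 0.096 * 4320.0
Step 4: Total = 1617.4 umol

1617.4


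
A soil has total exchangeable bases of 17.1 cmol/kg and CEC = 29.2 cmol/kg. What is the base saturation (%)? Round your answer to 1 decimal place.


Step 1: BS = 100 * (sum of bases) / CEC
Step 2: BS = 100 * 17.1 / 29.2
Step 3: BS = 58.6%

58.6


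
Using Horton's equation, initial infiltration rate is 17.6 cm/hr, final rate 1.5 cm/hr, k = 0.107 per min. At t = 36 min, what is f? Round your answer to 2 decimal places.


Step 1: f = fc + (f0 - fc) * exp(-k * t)
Step 2: exp(-0.107 * 36) = 0.021237
Step 3: f = 1.5 + (17.6 - 1.5) * 0.021237
Step 4: f = 1.5 + 16.1 * 0.021237
Step 5: f = 1.84 cm/hr

1.84


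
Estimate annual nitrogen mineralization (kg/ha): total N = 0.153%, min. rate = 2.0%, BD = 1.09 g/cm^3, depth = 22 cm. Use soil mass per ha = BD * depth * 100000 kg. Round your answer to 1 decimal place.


Step 1: Soil mass per ha = BD * depth * 100000 = 1.09 * 22 * 100000 = 2398000 kg
Step 2: Total N pool = soil mass * N%/100 = 2398000 * 0.153/100 = 3668.94 kg/ha
Step 3: N mineralized = N pool * rate%/100 = 3668.94 * 2.0/100 = 73.4 kg/ha/yr

73.4


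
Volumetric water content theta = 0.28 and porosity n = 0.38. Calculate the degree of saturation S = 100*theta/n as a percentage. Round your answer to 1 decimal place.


Step 1: S = 100 * theta_v / n
Step 2: S = 100 * 0.28 / 0.38
Step 3: S = 73.7%

73.7


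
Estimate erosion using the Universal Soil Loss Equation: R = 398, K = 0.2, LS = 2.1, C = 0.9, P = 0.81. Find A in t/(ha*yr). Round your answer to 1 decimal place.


Step 1: A = R * K * LS * C * P
Step 2: R * K = 398 * 0.2 = 79.6
Step 3: (R*K) * LS = 79.6 * 2.1 = 167.16
Step 4: * C * P = 167.16 * 0.9 * 0.81 = 121.9
Step 5: A = 121.9 t/(ha*yr)

121.9


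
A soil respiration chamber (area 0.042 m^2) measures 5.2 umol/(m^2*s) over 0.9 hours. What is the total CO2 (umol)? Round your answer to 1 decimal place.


Step 1: Convert time to seconds: 0.9 hr * 3600 = 3240.0 s
Step 2: Total = flux * area * time_s
Step 3: Total = 5.2 * 0.042 * 3240.0
Step 4: Total = 707.6 umol

707.6


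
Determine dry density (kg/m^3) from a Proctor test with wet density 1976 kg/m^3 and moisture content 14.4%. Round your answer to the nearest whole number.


Step 1: Dry density = wet density / (1 + w/100)
Step 2: Dry density = 1976 / (1 + 14.4/100)
Step 3: Dry density = 1976 / 1.144
Step 4: Dry density = 1727 kg/m^3

1727


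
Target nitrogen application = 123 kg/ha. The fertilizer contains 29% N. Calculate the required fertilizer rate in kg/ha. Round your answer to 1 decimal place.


Step 1: Fertilizer rate = target N / (N content / 100)
Step 2: Rate = 123 / (29 / 100)
Step 3: Rate = 123 / 0.29
Step 4: Rate = 424.1 kg/ha

424.1


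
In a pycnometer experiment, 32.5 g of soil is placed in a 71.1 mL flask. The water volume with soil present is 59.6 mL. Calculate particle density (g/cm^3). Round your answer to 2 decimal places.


Step 1: Volume of solids = flask volume - water volume with soil
Step 2: V_solids = 71.1 - 59.6 = 11.5 mL
Step 3: Particle density = mass / V_solids = 32.5 / 11.5 = 2.83 g/cm^3

2.83


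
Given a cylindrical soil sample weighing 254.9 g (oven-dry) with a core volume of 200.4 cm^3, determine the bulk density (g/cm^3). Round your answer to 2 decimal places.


Step 1: Identify the formula: BD = dry mass / volume
Step 2: Substitute values: BD = 254.9 / 200.4
Step 3: BD = 1.27 g/cm^3

1.27


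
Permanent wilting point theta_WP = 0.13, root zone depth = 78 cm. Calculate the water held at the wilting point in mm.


Step 1: Water (mm) = theta_WP * depth * 10
Step 2: Water = 0.13 * 78 * 10
Step 3: Water = 101.4 mm

101.4


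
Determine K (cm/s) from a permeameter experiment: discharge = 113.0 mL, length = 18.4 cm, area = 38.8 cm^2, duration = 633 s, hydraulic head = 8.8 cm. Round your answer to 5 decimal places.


Step 1: K = Q * L / (A * t * h)
Step 2: Numerator = 113.0 * 18.4 = 2079.2
Step 3: Denominator = 38.8 * 633 * 8.8 = 216131.52
Step 4: K = 2079.2 / 216131.52 = 0.00962 cm/s

0.00962


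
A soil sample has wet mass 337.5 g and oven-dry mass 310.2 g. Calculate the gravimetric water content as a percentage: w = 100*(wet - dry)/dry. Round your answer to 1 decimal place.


Step 1: Water mass = wet - dry = 337.5 - 310.2 = 27.3 g
Step 2: w = 100 * water mass / dry mass
Step 3: w = 100 * 27.3 / 310.2 = 8.8%

8.8


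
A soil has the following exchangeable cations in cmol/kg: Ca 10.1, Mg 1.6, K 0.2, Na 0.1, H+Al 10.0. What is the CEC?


Step 1: CEC = Ca + Mg + K + Na + (H+Al)
Step 2: CEC = 10.1 + 1.6 + 0.2 + 0.1 + 10.0
Step 3: CEC = 22.0 cmol/kg

22.0


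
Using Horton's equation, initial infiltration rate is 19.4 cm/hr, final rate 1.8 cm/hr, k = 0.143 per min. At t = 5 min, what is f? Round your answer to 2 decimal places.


Step 1: f = fc + (f0 - fc) * exp(-k * t)
Step 2: exp(-0.143 * 5) = 0.489192
Step 3: f = 1.8 + (19.4 - 1.8) * 0.489192
Step 4: f = 1.8 + 17.6 * 0.489192
Step 5: f = 10.41 cm/hr

10.41


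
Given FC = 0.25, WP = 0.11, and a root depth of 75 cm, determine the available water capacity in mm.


Step 1: Available water = (FC - WP) * depth * 10
Step 2: AW = (0.25 - 0.11) * 75 * 10
Step 3: AW = 0.14 * 75 * 10
Step 4: AW = 105.0 mm

105.0


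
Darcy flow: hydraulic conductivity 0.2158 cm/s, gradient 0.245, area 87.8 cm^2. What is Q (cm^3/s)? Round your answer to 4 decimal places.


Step 1: Apply Darcy's law: Q = K * i * A
Step 2: Q = 0.2158 * 0.245 * 87.8
Step 3: Q = 4.6421 cm^3/s

4.6421


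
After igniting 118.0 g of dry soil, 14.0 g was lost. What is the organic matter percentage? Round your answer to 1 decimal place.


Step 1: OM% = 100 * LOI / sample mass
Step 2: OM = 100 * 14.0 / 118.0
Step 3: OM = 11.9%

11.9


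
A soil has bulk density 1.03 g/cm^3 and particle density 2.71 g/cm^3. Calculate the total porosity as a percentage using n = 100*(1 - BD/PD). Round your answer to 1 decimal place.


Step 1: Formula: n = 100 * (1 - BD / PD)
Step 2: n = 100 * (1 - 1.03 / 2.71)
Step 3: n = 100 * (1 - 0.38007)
Step 4: n = 62.0%

62.0


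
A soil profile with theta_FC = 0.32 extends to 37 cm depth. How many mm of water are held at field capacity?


Step 1: Water (mm) = theta_FC * depth (cm) * 10
Step 2: Water = 0.32 * 37 * 10
Step 3: Water = 118.4 mm

118.4


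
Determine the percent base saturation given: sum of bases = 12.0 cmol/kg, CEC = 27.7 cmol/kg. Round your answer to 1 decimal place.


Step 1: BS = 100 * (sum of bases) / CEC
Step 2: BS = 100 * 12.0 / 27.7
Step 3: BS = 43.3%

43.3


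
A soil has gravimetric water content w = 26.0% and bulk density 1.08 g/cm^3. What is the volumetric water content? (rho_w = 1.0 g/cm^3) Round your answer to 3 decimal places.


Step 1: theta = (w / 100) * BD / rho_w
Step 2: theta = (26.0 / 100) * 1.08 / 1.0
Step 3: theta = 0.26 * 1.08
Step 4: theta = 0.281

0.281


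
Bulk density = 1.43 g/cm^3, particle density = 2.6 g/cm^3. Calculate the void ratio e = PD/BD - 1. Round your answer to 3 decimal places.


Step 1: e = PD / BD - 1
Step 2: e = 2.6 / 1.43 - 1
Step 3: e = 1.81818 - 1
Step 4: e = 0.818

0.818


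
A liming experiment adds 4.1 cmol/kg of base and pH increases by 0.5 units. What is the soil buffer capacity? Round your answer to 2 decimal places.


Step 1: BC = change in base / change in pH
Step 2: BC = 4.1 / 0.5
Step 3: BC = 8.2 cmol/(kg*pH unit)

8.2


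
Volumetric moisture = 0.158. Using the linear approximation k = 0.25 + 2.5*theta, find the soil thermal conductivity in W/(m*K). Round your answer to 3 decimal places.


Step 1: k = 0.25 + 2.5 * theta
Step 2: k = 0.25 + 2.5 * 0.158
Step 3: k = 0.25 + 0.395
Step 4: k = 0.645 W/(m*K)

0.645


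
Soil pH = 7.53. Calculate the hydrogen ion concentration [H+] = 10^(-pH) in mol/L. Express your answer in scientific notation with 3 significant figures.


Step 1: [H+] = 10^(-pH)
Step 2: [H+] = 10^(-7.53)
Step 3: [H+] = 2.95e-08 mol/L

2.95e-08


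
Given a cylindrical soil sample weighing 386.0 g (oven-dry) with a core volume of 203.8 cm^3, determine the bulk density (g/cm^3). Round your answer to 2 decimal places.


Step 1: Identify the formula: BD = dry mass / volume
Step 2: Substitute values: BD = 386.0 / 203.8
Step 3: BD = 1.89 g/cm^3

1.89


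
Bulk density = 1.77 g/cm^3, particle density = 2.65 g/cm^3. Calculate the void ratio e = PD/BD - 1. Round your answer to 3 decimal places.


Step 1: e = PD / BD - 1
Step 2: e = 2.65 / 1.77 - 1
Step 3: e = 1.49718 - 1
Step 4: e = 0.497

0.497


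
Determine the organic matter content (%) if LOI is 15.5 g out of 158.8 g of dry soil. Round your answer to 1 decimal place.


Step 1: OM% = 100 * LOI / sample mass
Step 2: OM = 100 * 15.5 / 158.8
Step 3: OM = 9.8%

9.8


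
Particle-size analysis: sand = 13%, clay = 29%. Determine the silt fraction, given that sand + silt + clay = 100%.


Step 1: sand + silt + clay = 100%
Step 2: silt = 100 - sand - clay
Step 3: silt = 100 - 13 - 29
Step 4: silt = 58%

58


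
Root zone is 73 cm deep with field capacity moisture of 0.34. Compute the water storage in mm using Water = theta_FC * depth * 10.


Step 1: Water (mm) = theta_FC * depth (cm) * 10
Step 2: Water = 0.34 * 73 * 10
Step 3: Water = 248.2 mm

248.2


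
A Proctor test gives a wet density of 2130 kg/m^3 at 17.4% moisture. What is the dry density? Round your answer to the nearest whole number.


Step 1: Dry density = wet density / (1 + w/100)
Step 2: Dry density = 2130 / (1 + 17.4/100)
Step 3: Dry density = 2130 / 1.174
Step 4: Dry density = 1814 kg/m^3

1814


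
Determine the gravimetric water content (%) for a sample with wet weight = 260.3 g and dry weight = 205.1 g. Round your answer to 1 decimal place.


Step 1: Water mass = wet - dry = 260.3 - 205.1 = 55.2 g
Step 2: w = 100 * water mass / dry mass
Step 3: w = 100 * 55.2 / 205.1 = 26.9%

26.9


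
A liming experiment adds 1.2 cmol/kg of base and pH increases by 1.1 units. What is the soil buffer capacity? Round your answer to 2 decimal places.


Step 1: BC = change in base / change in pH
Step 2: BC = 1.2 / 1.1
Step 3: BC = 1.09 cmol/(kg*pH unit)

1.09


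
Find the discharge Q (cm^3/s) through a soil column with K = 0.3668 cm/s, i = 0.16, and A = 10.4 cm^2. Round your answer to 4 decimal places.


Step 1: Apply Darcy's law: Q = K * i * A
Step 2: Q = 0.3668 * 0.16 * 10.4
Step 3: Q = 0.6104 cm^3/s

0.6104


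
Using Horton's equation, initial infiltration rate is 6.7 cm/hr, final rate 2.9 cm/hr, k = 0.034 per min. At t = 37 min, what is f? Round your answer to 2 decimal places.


Step 1: f = fc + (f0 - fc) * exp(-k * t)
Step 2: exp(-0.034 * 37) = 0.284222
Step 3: f = 2.9 + (6.7 - 2.9) * 0.284222
Step 4: f = 2.9 + 3.8 * 0.284222
Step 5: f = 3.98 cm/hr

3.98


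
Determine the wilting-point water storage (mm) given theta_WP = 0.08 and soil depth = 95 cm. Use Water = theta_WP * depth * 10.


Step 1: Water (mm) = theta_WP * depth * 10
Step 2: Water = 0.08 * 95 * 10
Step 3: Water = 76.0 mm

76.0


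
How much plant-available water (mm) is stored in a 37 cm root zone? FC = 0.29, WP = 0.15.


Step 1: Available water = (FC - WP) * depth * 10
Step 2: AW = (0.29 - 0.15) * 37 * 10
Step 3: AW = 0.14 * 37 * 10
Step 4: AW = 51.8 mm

51.8


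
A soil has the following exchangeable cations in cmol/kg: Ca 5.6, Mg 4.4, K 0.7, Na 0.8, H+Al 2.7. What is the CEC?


Step 1: CEC = Ca + Mg + K + Na + (H+Al)
Step 2: CEC = 5.6 + 4.4 + 0.7 + 0.8 + 2.7
Step 3: CEC = 14.2 cmol/kg

14.2


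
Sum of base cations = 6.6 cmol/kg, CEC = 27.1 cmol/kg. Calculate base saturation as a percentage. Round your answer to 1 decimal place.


Step 1: BS = 100 * (sum of bases) / CEC
Step 2: BS = 100 * 6.6 / 27.1
Step 3: BS = 24.4%

24.4


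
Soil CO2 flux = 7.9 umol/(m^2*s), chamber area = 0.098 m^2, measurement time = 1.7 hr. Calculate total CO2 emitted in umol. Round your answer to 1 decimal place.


Step 1: Convert time to seconds: 1.7 hr * 3600 = 6120.0 s
Step 2: Total = flux * area * time_s
Step 3: Total = 7.9 * 0.098 * 6120.0
Step 4: Total = 4738.1 umol

4738.1


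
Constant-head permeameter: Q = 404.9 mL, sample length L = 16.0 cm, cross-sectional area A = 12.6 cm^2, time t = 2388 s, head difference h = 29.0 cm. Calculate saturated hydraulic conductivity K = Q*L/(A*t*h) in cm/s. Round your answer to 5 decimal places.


Step 1: K = Q * L / (A * t * h)
Step 2: Numerator = 404.9 * 16.0 = 6478.4
Step 3: Denominator = 12.6 * 2388 * 29.0 = 872575.2
Step 4: K = 6478.4 / 872575.2 = 0.00742 cm/s

0.00742


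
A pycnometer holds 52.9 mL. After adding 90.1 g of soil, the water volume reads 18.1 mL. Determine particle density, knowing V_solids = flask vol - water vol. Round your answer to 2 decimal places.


Step 1: Volume of solids = flask volume - water volume with soil
Step 2: V_solids = 52.9 - 18.1 = 34.8 mL
Step 3: Particle density = mass / V_solids = 90.1 / 34.8 = 2.59 g/cm^3

2.59


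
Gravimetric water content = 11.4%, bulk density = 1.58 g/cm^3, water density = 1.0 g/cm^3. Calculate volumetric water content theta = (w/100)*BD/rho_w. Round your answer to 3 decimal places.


Step 1: theta = (w / 100) * BD / rho_w
Step 2: theta = (11.4 / 100) * 1.58 / 1.0
Step 3: theta = 0.114 * 1.58
Step 4: theta = 0.18

0.18


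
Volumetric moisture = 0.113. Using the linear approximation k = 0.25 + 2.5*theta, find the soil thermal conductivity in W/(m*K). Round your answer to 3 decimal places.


Step 1: k = 0.25 + 2.5 * theta
Step 2: k = 0.25 + 2.5 * 0.113
Step 3: k = 0.25 + 0.283
Step 4: k = 0.533 W/(m*K)

0.533


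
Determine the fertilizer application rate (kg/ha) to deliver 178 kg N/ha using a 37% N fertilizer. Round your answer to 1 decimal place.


Step 1: Fertilizer rate = target N / (N content / 100)
Step 2: Rate = 178 / (37 / 100)
Step 3: Rate = 178 / 0.37
Step 4: Rate = 481.1 kg/ha

481.1


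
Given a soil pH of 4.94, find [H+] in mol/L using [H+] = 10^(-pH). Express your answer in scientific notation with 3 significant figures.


Step 1: [H+] = 10^(-pH)
Step 2: [H+] = 10^(-4.94)
Step 3: [H+] = 1.15e-05 mol/L

1.15e-05


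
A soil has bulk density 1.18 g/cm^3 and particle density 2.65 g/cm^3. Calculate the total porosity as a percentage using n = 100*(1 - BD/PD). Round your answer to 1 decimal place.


Step 1: Formula: n = 100 * (1 - BD / PD)
Step 2: n = 100 * (1 - 1.18 / 2.65)
Step 3: n = 100 * (1 - 0.44528)
Step 4: n = 55.5%

55.5


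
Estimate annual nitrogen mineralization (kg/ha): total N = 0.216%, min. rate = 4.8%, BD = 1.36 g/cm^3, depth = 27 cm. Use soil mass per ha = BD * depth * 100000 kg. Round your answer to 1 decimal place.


Step 1: Soil mass per ha = BD * depth * 100000 = 1.36 * 27 * 100000 = 3672000 kg
Step 2: Total N pool = soil mass * N%/100 = 3672000 * 0.216/100 = 7931.52 kg/ha
Step 3: N mineralized = N pool * rate%/100 = 7931.52 * 4.8/100 = 380.7 kg/ha/yr

380.7


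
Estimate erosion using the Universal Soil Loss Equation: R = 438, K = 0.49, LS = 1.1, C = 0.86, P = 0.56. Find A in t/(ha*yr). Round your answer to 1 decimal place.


Step 1: A = R * K * LS * C * P
Step 2: R * K = 438 * 0.49 = 214.62
Step 3: (R*K) * LS = 214.62 * 1.1 = 236.082
Step 4: * C * P = 236.082 * 0.86 * 0.56 = 113.7
Step 5: A = 113.7 t/(ha*yr)

113.7


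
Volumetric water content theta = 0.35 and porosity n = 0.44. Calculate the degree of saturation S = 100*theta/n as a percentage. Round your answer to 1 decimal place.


Step 1: S = 100 * theta_v / n
Step 2: S = 100 * 0.35 / 0.44
Step 3: S = 79.5%

79.5


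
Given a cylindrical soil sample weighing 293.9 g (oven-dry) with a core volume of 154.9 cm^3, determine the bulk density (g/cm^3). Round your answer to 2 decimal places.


Step 1: Identify the formula: BD = dry mass / volume
Step 2: Substitute values: BD = 293.9 / 154.9
Step 3: BD = 1.9 g/cm^3

1.9


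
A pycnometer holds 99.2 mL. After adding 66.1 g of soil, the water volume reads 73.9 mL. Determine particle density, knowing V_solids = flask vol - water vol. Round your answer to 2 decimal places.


Step 1: Volume of solids = flask volume - water volume with soil
Step 2: V_solids = 99.2 - 73.9 = 25.3 mL
Step 3: Particle density = mass / V_solids = 66.1 / 25.3 = 2.61 g/cm^3

2.61


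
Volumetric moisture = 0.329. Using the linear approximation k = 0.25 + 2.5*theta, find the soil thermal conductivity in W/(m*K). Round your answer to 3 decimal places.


Step 1: k = 0.25 + 2.5 * theta
Step 2: k = 0.25 + 2.5 * 0.329
Step 3: k = 0.25 + 0.823
Step 4: k = 1.073 W/(m*K)

1.073


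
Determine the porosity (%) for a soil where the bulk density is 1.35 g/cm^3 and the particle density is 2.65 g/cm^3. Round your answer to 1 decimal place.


Step 1: Formula: n = 100 * (1 - BD / PD)
Step 2: n = 100 * (1 - 1.35 / 2.65)
Step 3: n = 100 * (1 - 0.50943)
Step 4: n = 49.1%

49.1


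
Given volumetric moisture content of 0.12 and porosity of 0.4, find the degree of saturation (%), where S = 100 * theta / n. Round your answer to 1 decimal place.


Step 1: S = 100 * theta_v / n
Step 2: S = 100 * 0.12 / 0.4
Step 3: S = 30.0%

30.0


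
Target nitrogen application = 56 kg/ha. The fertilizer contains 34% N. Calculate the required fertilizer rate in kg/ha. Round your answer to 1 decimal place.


Step 1: Fertilizer rate = target N / (N content / 100)
Step 2: Rate = 56 / (34 / 100)
Step 3: Rate = 56 / 0.34
Step 4: Rate = 164.7 kg/ha

164.7


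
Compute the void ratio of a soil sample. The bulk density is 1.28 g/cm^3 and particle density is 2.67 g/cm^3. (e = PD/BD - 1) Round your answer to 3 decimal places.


Step 1: e = PD / BD - 1
Step 2: e = 2.67 / 1.28 - 1
Step 3: e = 2.08594 - 1
Step 4: e = 1.086

1.086


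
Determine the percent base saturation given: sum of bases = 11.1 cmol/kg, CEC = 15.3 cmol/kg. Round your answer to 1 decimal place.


Step 1: BS = 100 * (sum of bases) / CEC
Step 2: BS = 100 * 11.1 / 15.3
Step 3: BS = 72.5%

72.5


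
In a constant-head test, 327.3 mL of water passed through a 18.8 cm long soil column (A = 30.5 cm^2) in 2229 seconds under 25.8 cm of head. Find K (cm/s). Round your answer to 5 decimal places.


Step 1: K = Q * L / (A * t * h)
Step 2: Numerator = 327.3 * 18.8 = 6153.24
Step 3: Denominator = 30.5 * 2229 * 25.8 = 1754000.1
Step 4: K = 6153.24 / 1754000.1 = 0.00351 cm/s

0.00351


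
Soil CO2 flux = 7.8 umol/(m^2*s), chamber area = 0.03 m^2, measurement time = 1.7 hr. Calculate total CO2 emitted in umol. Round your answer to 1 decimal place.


Step 1: Convert time to seconds: 1.7 hr * 3600 = 6120.0 s
Step 2: Total = flux * area * time_s
Step 3: Total = 7.8 * 0.03 * 6120.0
Step 4: Total = 1432.1 umol

1432.1


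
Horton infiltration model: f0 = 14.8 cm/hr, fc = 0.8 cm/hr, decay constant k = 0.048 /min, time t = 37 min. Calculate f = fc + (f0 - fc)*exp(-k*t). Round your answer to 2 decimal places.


Step 1: f = fc + (f0 - fc) * exp(-k * t)
Step 2: exp(-0.048 * 37) = 0.169314
Step 3: f = 0.8 + (14.8 - 0.8) * 0.169314
Step 4: f = 0.8 + 14.0 * 0.169314
Step 5: f = 3.17 cm/hr

3.17


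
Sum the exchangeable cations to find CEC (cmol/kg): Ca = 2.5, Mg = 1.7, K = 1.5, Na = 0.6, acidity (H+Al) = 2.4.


Step 1: CEC = Ca + Mg + K + Na + (H+Al)
Step 2: CEC = 2.5 + 1.7 + 1.5 + 0.6 + 2.4
Step 3: CEC = 8.7 cmol/kg

8.7


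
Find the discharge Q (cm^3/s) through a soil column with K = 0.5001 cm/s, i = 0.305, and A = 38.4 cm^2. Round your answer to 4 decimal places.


Step 1: Apply Darcy's law: Q = K * i * A
Step 2: Q = 0.5001 * 0.305 * 38.4
Step 3: Q = 5.8572 cm^3/s

5.8572


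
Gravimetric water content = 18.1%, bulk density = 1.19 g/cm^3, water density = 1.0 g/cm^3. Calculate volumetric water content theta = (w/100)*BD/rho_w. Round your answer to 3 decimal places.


Step 1: theta = (w / 100) * BD / rho_w
Step 2: theta = (18.1 / 100) * 1.19 / 1.0
Step 3: theta = 0.181 * 1.19
Step 4: theta = 0.215

0.215


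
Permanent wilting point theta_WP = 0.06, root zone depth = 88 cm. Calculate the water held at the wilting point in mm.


Step 1: Water (mm) = theta_WP * depth * 10
Step 2: Water = 0.06 * 88 * 10
Step 3: Water = 52.8 mm

52.8


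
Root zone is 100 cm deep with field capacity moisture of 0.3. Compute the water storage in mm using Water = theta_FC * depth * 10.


Step 1: Water (mm) = theta_FC * depth (cm) * 10
Step 2: Water = 0.3 * 100 * 10
Step 3: Water = 300.0 mm

300.0


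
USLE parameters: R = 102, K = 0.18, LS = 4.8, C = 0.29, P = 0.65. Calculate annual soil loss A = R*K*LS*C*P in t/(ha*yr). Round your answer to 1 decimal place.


Step 1: A = R * K * LS * C * P
Step 2: R * K = 102 * 0.18 = 18.36
Step 3: (R*K) * LS = 18.36 * 4.8 = 88.128
Step 4: * C * P = 88.128 * 0.29 * 0.65 = 16.6
Step 5: A = 16.6 t/(ha*yr)

16.6


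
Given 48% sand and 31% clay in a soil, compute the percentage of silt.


Step 1: sand + silt + clay = 100%
Step 2: silt = 100 - sand - clay
Step 3: silt = 100 - 48 - 31
Step 4: silt = 21%

21


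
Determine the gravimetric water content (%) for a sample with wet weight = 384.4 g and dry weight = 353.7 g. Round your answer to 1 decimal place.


Step 1: Water mass = wet - dry = 384.4 - 353.7 = 30.7 g
Step 2: w = 100 * water mass / dry mass
Step 3: w = 100 * 30.7 / 353.7 = 8.7%

8.7


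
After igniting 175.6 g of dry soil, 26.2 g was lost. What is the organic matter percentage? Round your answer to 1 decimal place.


Step 1: OM% = 100 * LOI / sample mass
Step 2: OM = 100 * 26.2 / 175.6
Step 3: OM = 14.9%

14.9


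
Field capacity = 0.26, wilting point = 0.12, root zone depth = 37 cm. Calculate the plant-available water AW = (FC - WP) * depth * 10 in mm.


Step 1: Available water = (FC - WP) * depth * 10
Step 2: AW = (0.26 - 0.12) * 37 * 10
Step 3: AW = 0.14 * 37 * 10
Step 4: AW = 51.8 mm

51.8


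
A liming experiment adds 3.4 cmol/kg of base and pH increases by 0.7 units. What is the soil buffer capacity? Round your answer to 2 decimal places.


Step 1: BC = change in base / change in pH
Step 2: BC = 3.4 / 0.7
Step 3: BC = 4.86 cmol/(kg*pH unit)

4.86


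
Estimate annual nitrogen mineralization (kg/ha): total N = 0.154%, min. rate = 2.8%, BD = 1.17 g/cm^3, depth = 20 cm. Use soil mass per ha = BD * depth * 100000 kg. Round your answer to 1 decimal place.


Step 1: Soil mass per ha = BD * depth * 100000 = 1.17 * 20 * 100000 = 2340000 kg
Step 2: Total N pool = soil mass * N%/100 = 2340000 * 0.154/100 = 3603.6 kg/ha
Step 3: N mineralized = N pool * rate%/100 = 3603.6 * 2.8/100 = 100.9 kg/ha/yr

100.9


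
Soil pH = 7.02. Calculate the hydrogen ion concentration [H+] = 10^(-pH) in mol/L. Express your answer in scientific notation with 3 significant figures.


Step 1: [H+] = 10^(-pH)
Step 2: [H+] = 10^(-7.02)
Step 3: [H+] = 9.55e-08 mol/L

9.55e-08


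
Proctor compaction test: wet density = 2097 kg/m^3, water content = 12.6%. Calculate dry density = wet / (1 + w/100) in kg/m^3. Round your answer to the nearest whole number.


Step 1: Dry density = wet density / (1 + w/100)
Step 2: Dry density = 2097 / (1 + 12.6/100)
Step 3: Dry density = 2097 / 1.126
Step 4: Dry density = 1862 kg/m^3

1862


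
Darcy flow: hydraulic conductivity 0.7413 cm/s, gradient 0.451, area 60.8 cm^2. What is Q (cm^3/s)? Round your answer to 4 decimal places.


Step 1: Apply Darcy's law: Q = K * i * A
Step 2: Q = 0.7413 * 0.451 * 60.8
Step 3: Q = 20.327 cm^3/s

20.327


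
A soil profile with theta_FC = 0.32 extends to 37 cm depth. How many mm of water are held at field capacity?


Step 1: Water (mm) = theta_FC * depth (cm) * 10
Step 2: Water = 0.32 * 37 * 10
Step 3: Water = 118.4 mm

118.4


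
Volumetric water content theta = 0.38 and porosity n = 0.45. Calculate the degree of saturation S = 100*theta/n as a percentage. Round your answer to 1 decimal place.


Step 1: S = 100 * theta_v / n
Step 2: S = 100 * 0.38 / 0.45
Step 3: S = 84.4%

84.4


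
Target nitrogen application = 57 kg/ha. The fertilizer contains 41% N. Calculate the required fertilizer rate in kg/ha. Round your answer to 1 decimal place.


Step 1: Fertilizer rate = target N / (N content / 100)
Step 2: Rate = 57 / (41 / 100)
Step 3: Rate = 57 / 0.41
Step 4: Rate = 139.0 kg/ha

139.0
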